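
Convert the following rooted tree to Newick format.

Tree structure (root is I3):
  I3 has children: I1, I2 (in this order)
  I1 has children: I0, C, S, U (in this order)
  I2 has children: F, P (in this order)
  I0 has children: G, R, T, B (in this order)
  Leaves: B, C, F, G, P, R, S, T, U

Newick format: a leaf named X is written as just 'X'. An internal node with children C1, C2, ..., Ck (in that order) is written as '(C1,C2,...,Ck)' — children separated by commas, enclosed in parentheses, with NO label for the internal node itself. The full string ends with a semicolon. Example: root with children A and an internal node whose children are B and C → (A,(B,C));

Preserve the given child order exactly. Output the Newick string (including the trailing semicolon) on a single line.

internal I3 with children ['I1', 'I2']
  internal I1 with children ['I0', 'C', 'S', 'U']
    internal I0 with children ['G', 'R', 'T', 'B']
      leaf 'G' → 'G'
      leaf 'R' → 'R'
      leaf 'T' → 'T'
      leaf 'B' → 'B'
    → '(G,R,T,B)'
    leaf 'C' → 'C'
    leaf 'S' → 'S'
    leaf 'U' → 'U'
  → '((G,R,T,B),C,S,U)'
  internal I2 with children ['F', 'P']
    leaf 'F' → 'F'
    leaf 'P' → 'P'
  → '(F,P)'
→ '(((G,R,T,B),C,S,U),(F,P))'
Final: (((G,R,T,B),C,S,U),(F,P));

Answer: (((G,R,T,B),C,S,U),(F,P));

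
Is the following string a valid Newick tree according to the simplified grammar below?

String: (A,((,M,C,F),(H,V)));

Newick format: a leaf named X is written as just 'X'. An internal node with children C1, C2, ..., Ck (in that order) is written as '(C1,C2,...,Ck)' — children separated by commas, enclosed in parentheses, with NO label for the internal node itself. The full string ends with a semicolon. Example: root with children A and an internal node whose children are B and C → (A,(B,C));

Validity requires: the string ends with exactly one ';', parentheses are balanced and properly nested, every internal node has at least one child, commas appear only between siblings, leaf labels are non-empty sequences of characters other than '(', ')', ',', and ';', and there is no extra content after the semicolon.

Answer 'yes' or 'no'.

Input: (A,((,M,C,F),(H,V)));
Paren balance: 4 '(' vs 4 ')' OK
Ends with single ';': True
Full parse: FAILS (empty leaf label at pos 5)
Valid: False

Answer: no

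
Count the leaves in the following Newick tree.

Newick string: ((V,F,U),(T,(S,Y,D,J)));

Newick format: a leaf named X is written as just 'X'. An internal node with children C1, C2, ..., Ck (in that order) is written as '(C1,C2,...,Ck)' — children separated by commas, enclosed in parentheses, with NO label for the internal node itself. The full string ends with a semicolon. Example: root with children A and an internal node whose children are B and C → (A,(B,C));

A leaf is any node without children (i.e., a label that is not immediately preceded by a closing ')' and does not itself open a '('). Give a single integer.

Newick: ((V,F,U),(T,(S,Y,D,J)));
Scan left-to-right; a leaf is any maximal label run not followed by '(':
  pos 2: leaf 'V' → count = 1
  pos 4: leaf 'F' → count = 2
  pos 6: leaf 'U' → count = 3
  pos 10: leaf 'T' → count = 4
  pos 13: leaf 'S' → count = 5
  pos 15: leaf 'Y' → count = 6
  pos 17: leaf 'D' → count = 7
  pos 19: leaf 'J' → count = 8
Total leaves: 8

Answer: 8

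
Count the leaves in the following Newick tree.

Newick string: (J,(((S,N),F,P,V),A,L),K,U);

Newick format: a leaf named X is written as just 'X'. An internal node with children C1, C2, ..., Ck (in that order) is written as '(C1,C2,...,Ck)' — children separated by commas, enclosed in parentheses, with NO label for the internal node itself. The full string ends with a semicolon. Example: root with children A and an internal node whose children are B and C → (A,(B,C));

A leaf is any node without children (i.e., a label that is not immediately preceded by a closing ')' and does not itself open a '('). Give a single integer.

Answer: 10

Derivation:
Newick: (J,(((S,N),F,P,V),A,L),K,U);
Scan left-to-right; a leaf is any maximal label run not followed by '(':
  pos 1: leaf 'J' → count = 1
  pos 6: leaf 'S' → count = 2
  pos 8: leaf 'N' → count = 3
  pos 11: leaf 'F' → count = 4
  pos 13: leaf 'P' → count = 5
  pos 15: leaf 'V' → count = 6
  pos 18: leaf 'A' → count = 7
  pos 20: leaf 'L' → count = 8
  pos 23: leaf 'K' → count = 9
  pos 25: leaf 'U' → count = 10
Total leaves: 10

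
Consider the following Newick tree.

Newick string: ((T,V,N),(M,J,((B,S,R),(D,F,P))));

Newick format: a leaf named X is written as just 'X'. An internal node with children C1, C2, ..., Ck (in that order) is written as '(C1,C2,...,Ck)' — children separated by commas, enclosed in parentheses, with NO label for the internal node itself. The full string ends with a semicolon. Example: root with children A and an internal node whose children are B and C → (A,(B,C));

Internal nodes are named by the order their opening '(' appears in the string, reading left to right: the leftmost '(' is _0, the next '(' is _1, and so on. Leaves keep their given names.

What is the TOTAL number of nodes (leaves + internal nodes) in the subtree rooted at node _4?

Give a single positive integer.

Newick: ((T,V,N),(M,J,((B,S,R),(D,F,P))));
Locate _4: it is the '(' at position 15 (the 5th '(' reading left to right).
Query: subtree rooted at _4
_4: subtree_size = 1 + 3
  B: subtree_size = 1 + 0
  S: subtree_size = 1 + 0
  R: subtree_size = 1 + 0
Total subtree size of _4: 4

Answer: 4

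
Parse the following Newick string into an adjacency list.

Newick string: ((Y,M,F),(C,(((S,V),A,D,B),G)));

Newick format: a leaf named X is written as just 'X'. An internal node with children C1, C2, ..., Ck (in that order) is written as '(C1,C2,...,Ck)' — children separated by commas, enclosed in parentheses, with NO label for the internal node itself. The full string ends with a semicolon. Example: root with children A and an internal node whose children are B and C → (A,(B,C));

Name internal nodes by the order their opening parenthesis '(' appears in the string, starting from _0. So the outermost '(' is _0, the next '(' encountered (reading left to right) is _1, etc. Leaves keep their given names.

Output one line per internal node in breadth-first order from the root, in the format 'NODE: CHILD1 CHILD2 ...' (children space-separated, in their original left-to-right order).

Answer: _0: _1 _2
_1: Y M F
_2: C _3
_3: _4 G
_4: _5 A D B
_5: S V

Derivation:
Input: ((Y,M,F),(C,(((S,V),A,D,B),G)));
Scanning left-to-right, naming '(' by encounter order:
  pos 0: '(' -> open internal node _0 (depth 1)
  pos 1: '(' -> open internal node _1 (depth 2)
  pos 7: ')' -> close internal node _1 (now at depth 1)
  pos 9: '(' -> open internal node _2 (depth 2)
  pos 12: '(' -> open internal node _3 (depth 3)
  pos 13: '(' -> open internal node _4 (depth 4)
  pos 14: '(' -> open internal node _5 (depth 5)
  pos 18: ')' -> close internal node _5 (now at depth 4)
  pos 25: ')' -> close internal node _4 (now at depth 3)
  pos 28: ')' -> close internal node _3 (now at depth 2)
  pos 29: ')' -> close internal node _2 (now at depth 1)
  pos 30: ')' -> close internal node _0 (now at depth 0)
Total internal nodes: 6
BFS adjacency from root:
  _0: _1 _2
  _1: Y M F
  _2: C _3
  _3: _4 G
  _4: _5 A D B
  _5: S V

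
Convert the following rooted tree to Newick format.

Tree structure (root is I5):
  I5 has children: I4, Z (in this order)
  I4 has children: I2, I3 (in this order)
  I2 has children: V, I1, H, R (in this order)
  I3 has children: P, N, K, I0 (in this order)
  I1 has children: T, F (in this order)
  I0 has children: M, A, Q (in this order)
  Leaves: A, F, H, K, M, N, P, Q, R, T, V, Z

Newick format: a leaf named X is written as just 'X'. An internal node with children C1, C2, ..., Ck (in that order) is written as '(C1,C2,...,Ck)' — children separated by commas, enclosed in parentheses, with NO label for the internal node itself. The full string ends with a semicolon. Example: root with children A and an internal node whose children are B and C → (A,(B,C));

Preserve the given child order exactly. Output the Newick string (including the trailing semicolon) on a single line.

internal I5 with children ['I4', 'Z']
  internal I4 with children ['I2', 'I3']
    internal I2 with children ['V', 'I1', 'H', 'R']
      leaf 'V' → 'V'
      internal I1 with children ['T', 'F']
        leaf 'T' → 'T'
        leaf 'F' → 'F'
      → '(T,F)'
      leaf 'H' → 'H'
      leaf 'R' → 'R'
    → '(V,(T,F),H,R)'
    internal I3 with children ['P', 'N', 'K', 'I0']
      leaf 'P' → 'P'
      leaf 'N' → 'N'
      leaf 'K' → 'K'
      internal I0 with children ['M', 'A', 'Q']
        leaf 'M' → 'M'
        leaf 'A' → 'A'
        leaf 'Q' → 'Q'
      → '(M,A,Q)'
    → '(P,N,K,(M,A,Q))'
  → '((V,(T,F),H,R),(P,N,K,(M,A,Q)))'
  leaf 'Z' → 'Z'
→ '(((V,(T,F),H,R),(P,N,K,(M,A,Q))),Z)'
Final: (((V,(T,F),H,R),(P,N,K,(M,A,Q))),Z);

Answer: (((V,(T,F),H,R),(P,N,K,(M,A,Q))),Z);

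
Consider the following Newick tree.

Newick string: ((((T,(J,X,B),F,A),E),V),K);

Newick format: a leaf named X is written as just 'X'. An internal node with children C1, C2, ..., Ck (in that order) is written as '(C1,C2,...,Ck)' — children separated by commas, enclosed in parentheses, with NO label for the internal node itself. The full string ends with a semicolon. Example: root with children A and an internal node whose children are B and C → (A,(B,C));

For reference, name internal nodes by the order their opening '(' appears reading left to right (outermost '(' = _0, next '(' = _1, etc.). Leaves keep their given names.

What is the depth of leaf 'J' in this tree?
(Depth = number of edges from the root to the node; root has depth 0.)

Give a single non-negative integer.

Answer: 5

Derivation:
Newick: ((((T,(J,X,B),F,A),E),V),K);
Naming internals by '(' encounter order: outermost '(' = _0, next = _1, ...
Query node: J
Path from root: _0 -> _1 -> _2 -> _3 -> _4 -> J
Depth of J: 5 (number of edges from root)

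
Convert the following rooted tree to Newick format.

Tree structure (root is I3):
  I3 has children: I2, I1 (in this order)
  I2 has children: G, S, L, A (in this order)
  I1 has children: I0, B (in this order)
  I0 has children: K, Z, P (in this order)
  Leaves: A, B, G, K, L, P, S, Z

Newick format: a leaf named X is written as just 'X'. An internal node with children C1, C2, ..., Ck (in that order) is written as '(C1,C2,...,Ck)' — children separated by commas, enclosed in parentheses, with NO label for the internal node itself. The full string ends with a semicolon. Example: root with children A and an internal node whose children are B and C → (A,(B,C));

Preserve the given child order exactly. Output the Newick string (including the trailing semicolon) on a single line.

internal I3 with children ['I2', 'I1']
  internal I2 with children ['G', 'S', 'L', 'A']
    leaf 'G' → 'G'
    leaf 'S' → 'S'
    leaf 'L' → 'L'
    leaf 'A' → 'A'
  → '(G,S,L,A)'
  internal I1 with children ['I0', 'B']
    internal I0 with children ['K', 'Z', 'P']
      leaf 'K' → 'K'
      leaf 'Z' → 'Z'
      leaf 'P' → 'P'
    → '(K,Z,P)'
    leaf 'B' → 'B'
  → '((K,Z,P),B)'
→ '((G,S,L,A),((K,Z,P),B))'
Final: ((G,S,L,A),((K,Z,P),B));

Answer: ((G,S,L,A),((K,Z,P),B));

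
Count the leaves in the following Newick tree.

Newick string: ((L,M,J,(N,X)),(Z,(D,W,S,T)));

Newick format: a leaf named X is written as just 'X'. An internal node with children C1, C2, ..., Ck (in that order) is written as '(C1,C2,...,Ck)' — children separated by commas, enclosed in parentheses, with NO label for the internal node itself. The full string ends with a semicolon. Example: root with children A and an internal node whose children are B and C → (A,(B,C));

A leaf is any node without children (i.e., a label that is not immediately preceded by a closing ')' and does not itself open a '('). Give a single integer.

Newick: ((L,M,J,(N,X)),(Z,(D,W,S,T)));
Scan left-to-right; a leaf is any maximal label run not followed by '(':
  pos 2: leaf 'L' → count = 1
  pos 4: leaf 'M' → count = 2
  pos 6: leaf 'J' → count = 3
  pos 9: leaf 'N' → count = 4
  pos 11: leaf 'X' → count = 5
  pos 16: leaf 'Z' → count = 6
  pos 19: leaf 'D' → count = 7
  pos 21: leaf 'W' → count = 8
  pos 23: leaf 'S' → count = 9
  pos 25: leaf 'T' → count = 10
Total leaves: 10

Answer: 10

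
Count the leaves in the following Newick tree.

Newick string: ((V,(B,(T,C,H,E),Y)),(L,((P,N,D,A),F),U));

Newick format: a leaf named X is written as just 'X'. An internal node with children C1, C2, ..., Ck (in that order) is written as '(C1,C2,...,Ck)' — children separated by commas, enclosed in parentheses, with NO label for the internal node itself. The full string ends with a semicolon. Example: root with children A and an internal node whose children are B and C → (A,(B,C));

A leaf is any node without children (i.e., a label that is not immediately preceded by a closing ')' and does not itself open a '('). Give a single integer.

Newick: ((V,(B,(T,C,H,E),Y)),(L,((P,N,D,A),F),U));
Scan left-to-right; a leaf is any maximal label run not followed by '(':
  pos 2: leaf 'V' → count = 1
  pos 5: leaf 'B' → count = 2
  pos 8: leaf 'T' → count = 3
  pos 10: leaf 'C' → count = 4
  pos 12: leaf 'H' → count = 5
  pos 14: leaf 'E' → count = 6
  pos 17: leaf 'Y' → count = 7
  pos 22: leaf 'L' → count = 8
  pos 26: leaf 'P' → count = 9
  pos 28: leaf 'N' → count = 10
  pos 30: leaf 'D' → count = 11
  pos 32: leaf 'A' → count = 12
  pos 35: leaf 'F' → count = 13
  pos 38: leaf 'U' → count = 14
Total leaves: 14

Answer: 14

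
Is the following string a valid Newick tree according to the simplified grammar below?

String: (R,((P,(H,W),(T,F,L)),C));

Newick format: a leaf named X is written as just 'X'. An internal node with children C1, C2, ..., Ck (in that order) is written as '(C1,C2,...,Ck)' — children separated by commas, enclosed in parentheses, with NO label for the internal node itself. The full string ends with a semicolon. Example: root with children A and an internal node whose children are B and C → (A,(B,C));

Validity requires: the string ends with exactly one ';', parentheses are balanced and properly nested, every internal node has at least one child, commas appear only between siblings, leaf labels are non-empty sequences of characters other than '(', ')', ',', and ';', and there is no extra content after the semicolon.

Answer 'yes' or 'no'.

Answer: yes

Derivation:
Input: (R,((P,(H,W),(T,F,L)),C));
Paren balance: 5 '(' vs 5 ')' OK
Ends with single ';': True
Full parse: OK
Valid: True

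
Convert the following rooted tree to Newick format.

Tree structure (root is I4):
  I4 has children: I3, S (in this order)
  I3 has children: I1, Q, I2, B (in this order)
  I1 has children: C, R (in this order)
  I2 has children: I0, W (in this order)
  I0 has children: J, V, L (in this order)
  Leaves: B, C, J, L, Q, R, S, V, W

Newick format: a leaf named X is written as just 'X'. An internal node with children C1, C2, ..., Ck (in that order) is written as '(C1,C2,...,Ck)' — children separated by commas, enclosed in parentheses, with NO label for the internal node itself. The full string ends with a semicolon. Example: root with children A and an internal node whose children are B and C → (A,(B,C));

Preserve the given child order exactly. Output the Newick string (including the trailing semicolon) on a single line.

Answer: (((C,R),Q,((J,V,L),W),B),S);

Derivation:
internal I4 with children ['I3', 'S']
  internal I3 with children ['I1', 'Q', 'I2', 'B']
    internal I1 with children ['C', 'R']
      leaf 'C' → 'C'
      leaf 'R' → 'R'
    → '(C,R)'
    leaf 'Q' → 'Q'
    internal I2 with children ['I0', 'W']
      internal I0 with children ['J', 'V', 'L']
        leaf 'J' → 'J'
        leaf 'V' → 'V'
        leaf 'L' → 'L'
      → '(J,V,L)'
      leaf 'W' → 'W'
    → '((J,V,L),W)'
    leaf 'B' → 'B'
  → '((C,R),Q,((J,V,L),W),B)'
  leaf 'S' → 'S'
→ '(((C,R),Q,((J,V,L),W),B),S)'
Final: (((C,R),Q,((J,V,L),W),B),S);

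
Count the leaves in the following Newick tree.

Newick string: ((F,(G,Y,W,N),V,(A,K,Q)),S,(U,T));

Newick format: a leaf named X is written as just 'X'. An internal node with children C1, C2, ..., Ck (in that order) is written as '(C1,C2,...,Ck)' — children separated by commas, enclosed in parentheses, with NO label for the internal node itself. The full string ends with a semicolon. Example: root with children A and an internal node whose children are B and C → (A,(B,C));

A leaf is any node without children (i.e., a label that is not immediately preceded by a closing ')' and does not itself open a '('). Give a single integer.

Newick: ((F,(G,Y,W,N),V,(A,K,Q)),S,(U,T));
Scan left-to-right; a leaf is any maximal label run not followed by '(':
  pos 2: leaf 'F' → count = 1
  pos 5: leaf 'G' → count = 2
  pos 7: leaf 'Y' → count = 3
  pos 9: leaf 'W' → count = 4
  pos 11: leaf 'N' → count = 5
  pos 14: leaf 'V' → count = 6
  pos 17: leaf 'A' → count = 7
  pos 19: leaf 'K' → count = 8
  pos 21: leaf 'Q' → count = 9
  pos 25: leaf 'S' → count = 10
  pos 28: leaf 'U' → count = 11
  pos 30: leaf 'T' → count = 12
Total leaves: 12

Answer: 12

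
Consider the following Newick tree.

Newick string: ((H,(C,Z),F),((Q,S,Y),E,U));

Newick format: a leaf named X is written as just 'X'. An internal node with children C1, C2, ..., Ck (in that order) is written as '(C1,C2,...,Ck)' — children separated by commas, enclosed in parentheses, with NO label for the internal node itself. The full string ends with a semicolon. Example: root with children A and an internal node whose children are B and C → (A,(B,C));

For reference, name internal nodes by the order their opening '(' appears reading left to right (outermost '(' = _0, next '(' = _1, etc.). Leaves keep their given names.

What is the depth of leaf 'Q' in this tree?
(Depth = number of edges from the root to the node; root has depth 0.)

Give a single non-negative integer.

Answer: 3

Derivation:
Newick: ((H,(C,Z),F),((Q,S,Y),E,U));
Naming internals by '(' encounter order: outermost '(' = _0, next = _1, ...
Query node: Q
Path from root: _0 -> _3 -> _4 -> Q
Depth of Q: 3 (number of edges from root)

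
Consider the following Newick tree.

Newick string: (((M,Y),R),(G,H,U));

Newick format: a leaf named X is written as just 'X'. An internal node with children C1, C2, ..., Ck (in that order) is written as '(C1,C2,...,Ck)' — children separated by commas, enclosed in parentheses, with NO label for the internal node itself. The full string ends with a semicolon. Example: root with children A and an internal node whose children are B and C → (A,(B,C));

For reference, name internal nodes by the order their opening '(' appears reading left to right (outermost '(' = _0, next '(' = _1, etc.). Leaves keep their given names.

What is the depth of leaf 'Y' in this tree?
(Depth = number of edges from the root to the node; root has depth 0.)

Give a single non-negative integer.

Answer: 3

Derivation:
Newick: (((M,Y),R),(G,H,U));
Naming internals by '(' encounter order: outermost '(' = _0, next = _1, ...
Query node: Y
Path from root: _0 -> _1 -> _2 -> Y
Depth of Y: 3 (number of edges from root)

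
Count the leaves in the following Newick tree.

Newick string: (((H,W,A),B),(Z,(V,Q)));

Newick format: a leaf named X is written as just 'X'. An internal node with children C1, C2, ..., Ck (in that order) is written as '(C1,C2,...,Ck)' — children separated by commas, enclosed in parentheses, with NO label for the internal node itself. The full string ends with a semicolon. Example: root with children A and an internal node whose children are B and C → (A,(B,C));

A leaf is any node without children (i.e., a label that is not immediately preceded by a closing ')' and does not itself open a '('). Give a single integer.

Newick: (((H,W,A),B),(Z,(V,Q)));
Scan left-to-right; a leaf is any maximal label run not followed by '(':
  pos 3: leaf 'H' → count = 1
  pos 5: leaf 'W' → count = 2
  pos 7: leaf 'A' → count = 3
  pos 10: leaf 'B' → count = 4
  pos 14: leaf 'Z' → count = 5
  pos 17: leaf 'V' → count = 6
  pos 19: leaf 'Q' → count = 7
Total leaves: 7

Answer: 7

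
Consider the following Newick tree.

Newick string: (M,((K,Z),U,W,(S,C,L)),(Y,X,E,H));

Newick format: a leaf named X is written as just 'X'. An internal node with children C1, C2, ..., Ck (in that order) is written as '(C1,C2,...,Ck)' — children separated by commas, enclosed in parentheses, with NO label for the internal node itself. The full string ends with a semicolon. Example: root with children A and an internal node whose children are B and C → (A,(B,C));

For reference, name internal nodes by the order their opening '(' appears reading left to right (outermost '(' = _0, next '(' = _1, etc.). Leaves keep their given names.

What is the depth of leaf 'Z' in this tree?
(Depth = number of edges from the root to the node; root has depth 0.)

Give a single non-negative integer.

Answer: 3

Derivation:
Newick: (M,((K,Z),U,W,(S,C,L)),(Y,X,E,H));
Naming internals by '(' encounter order: outermost '(' = _0, next = _1, ...
Query node: Z
Path from root: _0 -> _1 -> _2 -> Z
Depth of Z: 3 (number of edges from root)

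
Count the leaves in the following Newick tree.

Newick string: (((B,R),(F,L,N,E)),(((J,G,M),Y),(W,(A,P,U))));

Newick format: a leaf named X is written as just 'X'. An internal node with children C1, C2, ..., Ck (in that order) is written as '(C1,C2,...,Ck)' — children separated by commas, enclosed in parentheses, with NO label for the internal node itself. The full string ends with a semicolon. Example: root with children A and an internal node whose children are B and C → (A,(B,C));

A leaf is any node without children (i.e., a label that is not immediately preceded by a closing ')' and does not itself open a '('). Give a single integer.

Answer: 14

Derivation:
Newick: (((B,R),(F,L,N,E)),(((J,G,M),Y),(W,(A,P,U))));
Scan left-to-right; a leaf is any maximal label run not followed by '(':
  pos 3: leaf 'B' → count = 1
  pos 5: leaf 'R' → count = 2
  pos 9: leaf 'F' → count = 3
  pos 11: leaf 'L' → count = 4
  pos 13: leaf 'N' → count = 5
  pos 15: leaf 'E' → count = 6
  pos 22: leaf 'J' → count = 7
  pos 24: leaf 'G' → count = 8
  pos 26: leaf 'M' → count = 9
  pos 29: leaf 'Y' → count = 10
  pos 33: leaf 'W' → count = 11
  pos 36: leaf 'A' → count = 12
  pos 38: leaf 'P' → count = 13
  pos 40: leaf 'U' → count = 14
Total leaves: 14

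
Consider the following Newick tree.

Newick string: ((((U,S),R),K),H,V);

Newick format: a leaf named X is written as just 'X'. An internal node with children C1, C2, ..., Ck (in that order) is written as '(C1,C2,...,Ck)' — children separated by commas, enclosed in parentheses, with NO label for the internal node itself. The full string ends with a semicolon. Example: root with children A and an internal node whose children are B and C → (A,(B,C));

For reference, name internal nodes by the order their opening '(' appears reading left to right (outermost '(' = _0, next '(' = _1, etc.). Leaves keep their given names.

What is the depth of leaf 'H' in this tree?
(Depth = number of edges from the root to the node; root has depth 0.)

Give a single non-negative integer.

Answer: 1

Derivation:
Newick: ((((U,S),R),K),H,V);
Naming internals by '(' encounter order: outermost '(' = _0, next = _1, ...
Query node: H
Path from root: _0 -> H
Depth of H: 1 (number of edges from root)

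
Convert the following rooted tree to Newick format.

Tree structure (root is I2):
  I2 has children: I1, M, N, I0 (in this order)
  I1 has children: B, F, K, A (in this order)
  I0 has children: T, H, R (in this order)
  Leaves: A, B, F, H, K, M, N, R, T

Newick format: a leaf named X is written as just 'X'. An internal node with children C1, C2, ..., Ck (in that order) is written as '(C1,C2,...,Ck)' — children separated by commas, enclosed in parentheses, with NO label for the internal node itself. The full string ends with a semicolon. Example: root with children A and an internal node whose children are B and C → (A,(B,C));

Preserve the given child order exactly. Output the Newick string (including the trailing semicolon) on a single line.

internal I2 with children ['I1', 'M', 'N', 'I0']
  internal I1 with children ['B', 'F', 'K', 'A']
    leaf 'B' → 'B'
    leaf 'F' → 'F'
    leaf 'K' → 'K'
    leaf 'A' → 'A'
  → '(B,F,K,A)'
  leaf 'M' → 'M'
  leaf 'N' → 'N'
  internal I0 with children ['T', 'H', 'R']
    leaf 'T' → 'T'
    leaf 'H' → 'H'
    leaf 'R' → 'R'
  → '(T,H,R)'
→ '((B,F,K,A),M,N,(T,H,R))'
Final: ((B,F,K,A),M,N,(T,H,R));

Answer: ((B,F,K,A),M,N,(T,H,R));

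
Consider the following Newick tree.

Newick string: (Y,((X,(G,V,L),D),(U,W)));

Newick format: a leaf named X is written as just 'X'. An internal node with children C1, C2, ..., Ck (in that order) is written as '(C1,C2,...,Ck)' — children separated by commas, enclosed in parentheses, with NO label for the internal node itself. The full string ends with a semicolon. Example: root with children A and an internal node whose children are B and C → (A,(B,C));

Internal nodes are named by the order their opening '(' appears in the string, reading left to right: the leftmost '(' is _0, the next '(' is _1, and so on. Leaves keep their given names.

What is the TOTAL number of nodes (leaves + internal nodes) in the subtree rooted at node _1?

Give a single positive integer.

Answer: 11

Derivation:
Newick: (Y,((X,(G,V,L),D),(U,W)));
Locate _1: it is the '(' at position 3 (the 2nd '(' reading left to right).
Query: subtree rooted at _1
_1: subtree_size = 1 + 10
  _2: subtree_size = 1 + 6
    X: subtree_size = 1 + 0
    _3: subtree_size = 1 + 3
      G: subtree_size = 1 + 0
      V: subtree_size = 1 + 0
      L: subtree_size = 1 + 0
    D: subtree_size = 1 + 0
  _4: subtree_size = 1 + 2
    U: subtree_size = 1 + 0
    W: subtree_size = 1 + 0
Total subtree size of _1: 11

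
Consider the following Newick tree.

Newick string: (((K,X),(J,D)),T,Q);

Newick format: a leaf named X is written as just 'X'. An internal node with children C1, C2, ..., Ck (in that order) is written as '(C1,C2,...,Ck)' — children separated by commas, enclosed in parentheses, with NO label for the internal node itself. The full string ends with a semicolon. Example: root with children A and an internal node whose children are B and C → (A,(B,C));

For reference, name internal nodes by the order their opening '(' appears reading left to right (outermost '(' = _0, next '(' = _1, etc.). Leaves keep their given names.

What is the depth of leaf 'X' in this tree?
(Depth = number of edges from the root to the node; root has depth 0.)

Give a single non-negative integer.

Answer: 3

Derivation:
Newick: (((K,X),(J,D)),T,Q);
Naming internals by '(' encounter order: outermost '(' = _0, next = _1, ...
Query node: X
Path from root: _0 -> _1 -> _2 -> X
Depth of X: 3 (number of edges from root)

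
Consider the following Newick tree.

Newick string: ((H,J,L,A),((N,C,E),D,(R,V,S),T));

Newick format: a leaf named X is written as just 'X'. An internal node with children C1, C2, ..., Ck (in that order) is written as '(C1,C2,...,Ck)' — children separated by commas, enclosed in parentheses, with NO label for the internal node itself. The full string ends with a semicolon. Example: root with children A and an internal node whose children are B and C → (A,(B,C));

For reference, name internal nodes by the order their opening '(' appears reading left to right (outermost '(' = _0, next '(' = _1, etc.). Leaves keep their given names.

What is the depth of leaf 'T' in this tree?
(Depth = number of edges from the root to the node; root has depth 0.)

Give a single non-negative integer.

Answer: 2

Derivation:
Newick: ((H,J,L,A),((N,C,E),D,(R,V,S),T));
Naming internals by '(' encounter order: outermost '(' = _0, next = _1, ...
Query node: T
Path from root: _0 -> _2 -> T
Depth of T: 2 (number of edges from root)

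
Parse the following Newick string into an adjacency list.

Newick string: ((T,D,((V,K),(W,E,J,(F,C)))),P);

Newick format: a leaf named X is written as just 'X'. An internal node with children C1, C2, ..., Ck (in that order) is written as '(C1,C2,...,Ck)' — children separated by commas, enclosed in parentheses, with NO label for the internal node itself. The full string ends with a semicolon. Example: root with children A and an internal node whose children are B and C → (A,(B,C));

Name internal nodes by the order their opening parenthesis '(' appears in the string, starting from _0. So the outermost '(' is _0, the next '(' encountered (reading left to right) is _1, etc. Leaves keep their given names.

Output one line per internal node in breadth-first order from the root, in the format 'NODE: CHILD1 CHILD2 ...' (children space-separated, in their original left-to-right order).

Answer: _0: _1 P
_1: T D _2
_2: _3 _4
_3: V K
_4: W E J _5
_5: F C

Derivation:
Input: ((T,D,((V,K),(W,E,J,(F,C)))),P);
Scanning left-to-right, naming '(' by encounter order:
  pos 0: '(' -> open internal node _0 (depth 1)
  pos 1: '(' -> open internal node _1 (depth 2)
  pos 6: '(' -> open internal node _2 (depth 3)
  pos 7: '(' -> open internal node _3 (depth 4)
  pos 11: ')' -> close internal node _3 (now at depth 3)
  pos 13: '(' -> open internal node _4 (depth 4)
  pos 20: '(' -> open internal node _5 (depth 5)
  pos 24: ')' -> close internal node _5 (now at depth 4)
  pos 25: ')' -> close internal node _4 (now at depth 3)
  pos 26: ')' -> close internal node _2 (now at depth 2)
  pos 27: ')' -> close internal node _1 (now at depth 1)
  pos 30: ')' -> close internal node _0 (now at depth 0)
Total internal nodes: 6
BFS adjacency from root:
  _0: _1 P
  _1: T D _2
  _2: _3 _4
  _3: V K
  _4: W E J _5
  _5: F C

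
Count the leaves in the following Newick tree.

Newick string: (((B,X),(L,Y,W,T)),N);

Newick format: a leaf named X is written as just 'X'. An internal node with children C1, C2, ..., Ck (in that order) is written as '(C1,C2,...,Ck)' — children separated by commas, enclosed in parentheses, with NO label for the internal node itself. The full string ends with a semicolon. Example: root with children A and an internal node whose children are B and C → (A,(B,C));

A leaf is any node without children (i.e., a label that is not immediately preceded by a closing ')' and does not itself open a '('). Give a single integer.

Answer: 7

Derivation:
Newick: (((B,X),(L,Y,W,T)),N);
Scan left-to-right; a leaf is any maximal label run not followed by '(':
  pos 3: leaf 'B' → count = 1
  pos 5: leaf 'X' → count = 2
  pos 9: leaf 'L' → count = 3
  pos 11: leaf 'Y' → count = 4
  pos 13: leaf 'W' → count = 5
  pos 15: leaf 'T' → count = 6
  pos 19: leaf 'N' → count = 7
Total leaves: 7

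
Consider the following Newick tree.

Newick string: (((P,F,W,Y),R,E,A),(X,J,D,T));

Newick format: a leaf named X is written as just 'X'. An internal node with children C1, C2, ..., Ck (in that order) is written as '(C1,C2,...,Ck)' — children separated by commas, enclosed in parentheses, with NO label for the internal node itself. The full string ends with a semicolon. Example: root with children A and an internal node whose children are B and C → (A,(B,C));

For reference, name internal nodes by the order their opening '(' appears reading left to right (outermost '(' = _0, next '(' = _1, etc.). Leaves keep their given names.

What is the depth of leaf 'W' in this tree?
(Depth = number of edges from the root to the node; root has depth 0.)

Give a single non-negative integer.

Answer: 3

Derivation:
Newick: (((P,F,W,Y),R,E,A),(X,J,D,T));
Naming internals by '(' encounter order: outermost '(' = _0, next = _1, ...
Query node: W
Path from root: _0 -> _1 -> _2 -> W
Depth of W: 3 (number of edges from root)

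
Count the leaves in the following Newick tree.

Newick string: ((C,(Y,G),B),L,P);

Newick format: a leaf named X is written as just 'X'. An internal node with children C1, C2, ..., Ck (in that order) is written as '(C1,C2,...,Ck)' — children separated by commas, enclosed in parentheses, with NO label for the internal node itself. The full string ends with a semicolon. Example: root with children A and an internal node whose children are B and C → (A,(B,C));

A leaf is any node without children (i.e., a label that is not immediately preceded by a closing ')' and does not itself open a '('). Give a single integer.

Newick: ((C,(Y,G),B),L,P);
Scan left-to-right; a leaf is any maximal label run not followed by '(':
  pos 2: leaf 'C' → count = 1
  pos 5: leaf 'Y' → count = 2
  pos 7: leaf 'G' → count = 3
  pos 10: leaf 'B' → count = 4
  pos 13: leaf 'L' → count = 5
  pos 15: leaf 'P' → count = 6
Total leaves: 6

Answer: 6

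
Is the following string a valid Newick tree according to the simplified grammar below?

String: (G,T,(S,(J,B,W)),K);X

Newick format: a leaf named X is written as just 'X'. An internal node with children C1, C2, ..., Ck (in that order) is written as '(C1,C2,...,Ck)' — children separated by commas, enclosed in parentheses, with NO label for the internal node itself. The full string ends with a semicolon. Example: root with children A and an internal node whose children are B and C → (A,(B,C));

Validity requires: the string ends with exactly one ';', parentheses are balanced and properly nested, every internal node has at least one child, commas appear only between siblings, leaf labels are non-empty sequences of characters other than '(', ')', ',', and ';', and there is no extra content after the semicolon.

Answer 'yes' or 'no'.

Answer: no

Derivation:
Input: (G,T,(S,(J,B,W)),K);X
Paren balance: 3 '(' vs 3 ')' OK
Ends with single ';': False
Full parse: FAILS (must end with ;)
Valid: False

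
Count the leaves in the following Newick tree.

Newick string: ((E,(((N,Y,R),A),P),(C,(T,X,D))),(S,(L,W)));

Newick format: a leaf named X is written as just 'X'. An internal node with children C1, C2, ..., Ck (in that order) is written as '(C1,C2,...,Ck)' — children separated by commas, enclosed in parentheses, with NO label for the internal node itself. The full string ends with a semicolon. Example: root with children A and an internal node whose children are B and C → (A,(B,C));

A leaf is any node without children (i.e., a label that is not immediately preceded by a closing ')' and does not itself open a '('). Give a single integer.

Newick: ((E,(((N,Y,R),A),P),(C,(T,X,D))),(S,(L,W)));
Scan left-to-right; a leaf is any maximal label run not followed by '(':
  pos 2: leaf 'E' → count = 1
  pos 7: leaf 'N' → count = 2
  pos 9: leaf 'Y' → count = 3
  pos 11: leaf 'R' → count = 4
  pos 14: leaf 'A' → count = 5
  pos 17: leaf 'P' → count = 6
  pos 21: leaf 'C' → count = 7
  pos 24: leaf 'T' → count = 8
  pos 26: leaf 'X' → count = 9
  pos 28: leaf 'D' → count = 10
  pos 34: leaf 'S' → count = 11
  pos 37: leaf 'L' → count = 12
  pos 39: leaf 'W' → count = 13
Total leaves: 13

Answer: 13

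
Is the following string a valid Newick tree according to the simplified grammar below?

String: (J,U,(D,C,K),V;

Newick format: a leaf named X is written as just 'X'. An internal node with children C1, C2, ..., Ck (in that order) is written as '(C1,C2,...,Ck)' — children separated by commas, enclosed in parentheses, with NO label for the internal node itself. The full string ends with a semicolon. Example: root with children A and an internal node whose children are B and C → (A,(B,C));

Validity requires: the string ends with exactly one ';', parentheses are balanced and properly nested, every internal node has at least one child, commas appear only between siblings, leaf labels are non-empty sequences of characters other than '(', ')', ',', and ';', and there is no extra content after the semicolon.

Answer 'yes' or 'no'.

Input: (J,U,(D,C,K),V;
Paren balance: 2 '(' vs 1 ')' MISMATCH
Ends with single ';': True
Full parse: FAILS (expected , or ) at pos 14)
Valid: False

Answer: no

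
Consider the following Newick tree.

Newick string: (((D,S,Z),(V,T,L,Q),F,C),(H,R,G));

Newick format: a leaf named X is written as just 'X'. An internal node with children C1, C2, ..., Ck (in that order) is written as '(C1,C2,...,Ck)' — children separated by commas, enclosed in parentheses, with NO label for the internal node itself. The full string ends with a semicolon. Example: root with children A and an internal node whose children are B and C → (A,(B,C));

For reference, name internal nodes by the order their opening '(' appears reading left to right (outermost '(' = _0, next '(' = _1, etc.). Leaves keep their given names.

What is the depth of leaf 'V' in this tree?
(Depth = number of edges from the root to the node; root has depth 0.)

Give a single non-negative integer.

Newick: (((D,S,Z),(V,T,L,Q),F,C),(H,R,G));
Naming internals by '(' encounter order: outermost '(' = _0, next = _1, ...
Query node: V
Path from root: _0 -> _1 -> _3 -> V
Depth of V: 3 (number of edges from root)

Answer: 3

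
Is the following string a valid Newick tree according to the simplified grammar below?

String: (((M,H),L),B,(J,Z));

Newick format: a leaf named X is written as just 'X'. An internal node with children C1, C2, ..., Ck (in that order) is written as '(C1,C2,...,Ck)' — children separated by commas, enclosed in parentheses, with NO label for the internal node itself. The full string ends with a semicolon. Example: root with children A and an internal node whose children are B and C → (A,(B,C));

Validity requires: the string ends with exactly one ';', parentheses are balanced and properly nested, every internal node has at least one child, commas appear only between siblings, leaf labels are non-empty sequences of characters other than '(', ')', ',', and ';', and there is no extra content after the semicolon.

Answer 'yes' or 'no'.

Answer: yes

Derivation:
Input: (((M,H),L),B,(J,Z));
Paren balance: 4 '(' vs 4 ')' OK
Ends with single ';': True
Full parse: OK
Valid: True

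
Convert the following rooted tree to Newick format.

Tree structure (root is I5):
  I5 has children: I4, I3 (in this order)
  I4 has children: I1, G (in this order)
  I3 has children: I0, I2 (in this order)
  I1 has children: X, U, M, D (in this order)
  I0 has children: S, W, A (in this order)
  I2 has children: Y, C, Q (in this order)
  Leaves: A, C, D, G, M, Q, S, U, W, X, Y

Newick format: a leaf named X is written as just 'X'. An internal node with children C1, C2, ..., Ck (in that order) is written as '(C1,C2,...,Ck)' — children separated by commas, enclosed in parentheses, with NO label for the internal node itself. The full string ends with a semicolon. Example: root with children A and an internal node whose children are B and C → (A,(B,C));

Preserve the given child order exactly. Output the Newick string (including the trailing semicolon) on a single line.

Answer: (((X,U,M,D),G),((S,W,A),(Y,C,Q)));

Derivation:
internal I5 with children ['I4', 'I3']
  internal I4 with children ['I1', 'G']
    internal I1 with children ['X', 'U', 'M', 'D']
      leaf 'X' → 'X'
      leaf 'U' → 'U'
      leaf 'M' → 'M'
      leaf 'D' → 'D'
    → '(X,U,M,D)'
    leaf 'G' → 'G'
  → '((X,U,M,D),G)'
  internal I3 with children ['I0', 'I2']
    internal I0 with children ['S', 'W', 'A']
      leaf 'S' → 'S'
      leaf 'W' → 'W'
      leaf 'A' → 'A'
    → '(S,W,A)'
    internal I2 with children ['Y', 'C', 'Q']
      leaf 'Y' → 'Y'
      leaf 'C' → 'C'
      leaf 'Q' → 'Q'
    → '(Y,C,Q)'
  → '((S,W,A),(Y,C,Q))'
→ '(((X,U,M,D),G),((S,W,A),(Y,C,Q)))'
Final: (((X,U,M,D),G),((S,W,A),(Y,C,Q)));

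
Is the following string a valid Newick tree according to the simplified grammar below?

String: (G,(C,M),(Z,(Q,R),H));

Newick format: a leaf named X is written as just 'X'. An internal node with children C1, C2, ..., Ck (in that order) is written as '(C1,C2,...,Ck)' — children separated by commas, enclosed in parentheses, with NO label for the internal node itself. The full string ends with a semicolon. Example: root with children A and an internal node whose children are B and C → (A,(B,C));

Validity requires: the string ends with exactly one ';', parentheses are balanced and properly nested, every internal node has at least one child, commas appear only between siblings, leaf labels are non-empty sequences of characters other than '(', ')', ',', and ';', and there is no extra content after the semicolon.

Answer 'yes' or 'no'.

Input: (G,(C,M),(Z,(Q,R),H));
Paren balance: 4 '(' vs 4 ')' OK
Ends with single ';': True
Full parse: OK
Valid: True

Answer: yes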